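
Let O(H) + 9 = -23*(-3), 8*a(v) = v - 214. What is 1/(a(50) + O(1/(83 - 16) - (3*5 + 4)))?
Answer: 2/79 ≈ 0.025316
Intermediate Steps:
a(v) = -107/4 + v/8 (a(v) = (v - 214)/8 = (-214 + v)/8 = -107/4 + v/8)
O(H) = 60 (O(H) = -9 - 23*(-3) = -9 + 69 = 60)
1/(a(50) + O(1/(83 - 16) - (3*5 + 4))) = 1/((-107/4 + (⅛)*50) + 60) = 1/((-107/4 + 25/4) + 60) = 1/(-41/2 + 60) = 1/(79/2) = 2/79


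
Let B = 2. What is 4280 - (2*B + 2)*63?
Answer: 3902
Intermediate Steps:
4280 - (2*B + 2)*63 = 4280 - (2*2 + 2)*63 = 4280 - (4 + 2)*63 = 4280 - 6*63 = 4280 - 1*378 = 4280 - 378 = 3902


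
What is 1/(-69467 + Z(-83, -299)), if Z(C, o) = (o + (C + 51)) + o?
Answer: -1/70097 ≈ -1.4266e-5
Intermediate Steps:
Z(C, o) = 51 + C + 2*o (Z(C, o) = (o + (51 + C)) + o = (51 + C + o) + o = 51 + C + 2*o)
1/(-69467 + Z(-83, -299)) = 1/(-69467 + (51 - 83 + 2*(-299))) = 1/(-69467 + (51 - 83 - 598)) = 1/(-69467 - 630) = 1/(-70097) = -1/70097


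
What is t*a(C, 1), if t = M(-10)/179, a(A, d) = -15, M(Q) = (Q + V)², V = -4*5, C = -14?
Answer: -13500/179 ≈ -75.419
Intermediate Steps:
V = -20
M(Q) = (-20 + Q)² (M(Q) = (Q - 20)² = (-20 + Q)²)
t = 900/179 (t = (-20 - 10)²/179 = (-30)²*(1/179) = 900*(1/179) = 900/179 ≈ 5.0279)
t*a(C, 1) = (900/179)*(-15) = -13500/179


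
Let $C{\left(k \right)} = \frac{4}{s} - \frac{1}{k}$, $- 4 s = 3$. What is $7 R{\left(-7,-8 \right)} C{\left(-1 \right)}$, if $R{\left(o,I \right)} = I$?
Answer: $\frac{728}{3} \approx 242.67$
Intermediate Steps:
$s = - \frac{3}{4}$ ($s = \left(- \frac{1}{4}\right) 3 = - \frac{3}{4} \approx -0.75$)
$C{\left(k \right)} = - \frac{16}{3} - \frac{1}{k}$ ($C{\left(k \right)} = \frac{4}{- \frac{3}{4}} - \frac{1}{k} = 4 \left(- \frac{4}{3}\right) - \frac{1}{k} = - \frac{16}{3} - \frac{1}{k}$)
$7 R{\left(-7,-8 \right)} C{\left(-1 \right)} = 7 \left(-8\right) \left(- \frac{16}{3} - \frac{1}{-1}\right) = - 56 \left(- \frac{16}{3} - -1\right) = - 56 \left(- \frac{16}{3} + 1\right) = \left(-56\right) \left(- \frac{13}{3}\right) = \frac{728}{3}$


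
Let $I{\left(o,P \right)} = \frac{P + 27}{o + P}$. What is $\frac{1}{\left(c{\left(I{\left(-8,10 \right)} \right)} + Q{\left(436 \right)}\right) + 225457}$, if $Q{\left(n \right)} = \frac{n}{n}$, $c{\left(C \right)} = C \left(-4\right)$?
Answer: $\frac{1}{225384} \approx 4.4369 \cdot 10^{-6}$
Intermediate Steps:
$I{\left(o,P \right)} = \frac{27 + P}{P + o}$
$c{\left(C \right)} = - 4 C$
$Q{\left(n \right)} = 1$
$\frac{1}{\left(c{\left(I{\left(-8,10 \right)} \right)} + Q{\left(436 \right)}\right) + 225457} = \frac{1}{\left(- 4 \frac{27 + 10}{10 - 8} + 1\right) + 225457} = \frac{1}{\left(- 4 \cdot \frac{1}{2} \cdot 37 + 1\right) + 225457} = \frac{1}{\left(\left(-4\right) \frac{37}{2} + 1\right) + 225457} = \frac{1}{\left(-74 + 1\right) + 225457} = \frac{1}{-73 + 225457} = \frac{1}{225384}$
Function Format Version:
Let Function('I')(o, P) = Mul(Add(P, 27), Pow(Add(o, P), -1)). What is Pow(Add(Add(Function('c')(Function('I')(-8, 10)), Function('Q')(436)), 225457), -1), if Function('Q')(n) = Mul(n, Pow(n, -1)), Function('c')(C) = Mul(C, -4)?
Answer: Rational(1, 225384) ≈ 4.4369e-6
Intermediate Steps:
Function('I')(o, P) = Mul(Pow(Add(P, o), -1), Add(27, P)) (Function('I')(o, P) = Mul(Add(27, P), Pow(Add(P, o), -1)) = Mul(Pow(Add(P, o), -1), Add(27, P)))
Function('c')(C) = Mul(-4, C)
Function('Q')(n) = 1
Pow(Add(Add(Function('c')(Function('I')(-8, 10)), Function('Q')(436)), 225457), -1) = Pow(Add(Add(Mul(-4, Mul(Pow(Add(10, -8), -1), Add(27, 10))), 1), 225457), -1) = Pow(Add(Add(Mul(-4, Mul(Pow(2, -1), 37)), 1), 225457), -1) = Pow(Add(Add(Mul(-4, Mul(Rational(1, 2), 37)), 1), 225457), -1) = Pow(Add(Add(Mul(-4, Rational(37, 2)), 1), 225457), -1) = Pow(Add(Add(-74, 1), 225457), -1) = Pow(Add(-73, 225457), -1) = Pow(225384, -1) = Rational(1, 225384)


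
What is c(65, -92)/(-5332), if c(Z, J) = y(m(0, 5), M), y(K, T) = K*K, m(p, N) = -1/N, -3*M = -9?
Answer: -1/133300 ≈ -7.5019e-6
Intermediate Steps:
M = 3 (M = -1/3*(-9) = 3)
y(K, T) = K**2
c(Z, J) = 1/25 (c(Z, J) = (-1/5)**2 = 1/25)
c(65, -92)/(-5332) = (1/25)/(-5332) = (1/25)*(-1/5332) = -1/133300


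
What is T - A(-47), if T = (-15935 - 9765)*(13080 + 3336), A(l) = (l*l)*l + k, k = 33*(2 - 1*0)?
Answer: -421787443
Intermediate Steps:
k = 66 (k = 33*(2 + 0) = 33*2 = 66)
A(l) = 66 + l**3 (A(l) = (l*l)*l + 66 = l**2*l + 66 = l**3 + 66 = 66 + l**3)
T = -421891200 (T = -25700*16416 = -421891200)
T - A(-47) = -421891200 - (66 + (-47)**3) = -421891200 - (66 - 103823) = -421891200 - 1*(-103757) = -421891200 + 103757 = -421787443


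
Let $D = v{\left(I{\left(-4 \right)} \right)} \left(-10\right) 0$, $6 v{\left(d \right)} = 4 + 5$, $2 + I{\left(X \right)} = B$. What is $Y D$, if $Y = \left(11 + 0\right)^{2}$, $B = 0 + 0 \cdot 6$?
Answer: $0$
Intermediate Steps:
$B = 0$ ($B = 0 + 0 = 0$)
$I{\left(X \right)} = -2$ ($I{\left(X \right)} = -2 + 0 = -2$)
$Y = 121$ ($Y = 11^{2} = 121$)
$v{\left(d \right)} = \frac{3}{2}$ ($v{\left(d \right)} = \frac{4 + 5}{6} = \frac{1}{6} \cdot 9 = \frac{3}{2}$)
$D = 0$ ($D = \frac{3}{2} \left(-10\right) 0 = \left(-15\right) 0 = 0$)
$Y D = 121 \cdot 0 = 0$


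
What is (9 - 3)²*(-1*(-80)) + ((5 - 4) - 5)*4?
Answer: 2864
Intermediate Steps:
(9 - 3)²*(-1*(-80)) + ((5 - 4) - 5)*4 = 6²*80 + (1 - 5)*4 = 36*80 - 4*4 = 2880 - 16 = 2864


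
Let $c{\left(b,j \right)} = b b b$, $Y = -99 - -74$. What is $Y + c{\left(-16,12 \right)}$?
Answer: $-4121$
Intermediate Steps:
$Y = -25$ ($Y = -99 + 74 = -25$)
$c{\left(b,j \right)} = b^{3}$ ($c{\left(b,j \right)} = b^{2} b = b^{3}$)
$Y + c{\left(-16,12 \right)} = -25 + \left(-16\right)^{3} = -25 - 4096 = -4121$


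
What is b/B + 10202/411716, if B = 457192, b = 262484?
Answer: 3522910479/5882289421 ≈ 0.59890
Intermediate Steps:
b/B + 10202/411716 = 262484/457192 + 10202/411716 = 262484*(1/457192) + 10202*(1/411716) = 65621/114298 + 5101/205858 = 3522910479/5882289421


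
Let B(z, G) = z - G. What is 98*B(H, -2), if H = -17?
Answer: -1470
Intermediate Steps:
98*B(H, -2) = 98*(-17 - 1*(-2)) = 98*(-17 + 2) = 98*(-15) = -1470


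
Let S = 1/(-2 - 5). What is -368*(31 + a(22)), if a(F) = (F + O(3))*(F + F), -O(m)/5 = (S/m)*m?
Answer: -2654384/7 ≈ -3.7920e+5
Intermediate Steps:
S = -⅐ (S = 1/(-7) = -⅐ ≈ -0.14286)
O(m) = 5/7 (O(m) = -5*(-1/(7*m))*m = -5*(-⅐) = 5/7)
a(F) = 2*F*(5/7 + F) (a(F) = (F + 5/7)*(F + F) = (5/7 + F)*(2*F) = 2*F*(5/7 + F))
-368*(31 + a(22)) = -368*(31 + (2/7)*22*(5 + 7*22)) = -368*(31 + (2/7)*22*(5 + 154)) = -368*(31 + (2/7)*22*159) = -368*(31 + 6996/7) = -368*7213/7 = -2654384/7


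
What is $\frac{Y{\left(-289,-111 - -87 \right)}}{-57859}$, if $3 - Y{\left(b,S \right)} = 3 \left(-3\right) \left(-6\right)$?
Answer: $\frac{51}{57859} \approx 0.00088145$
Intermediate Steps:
$Y{\left(b,S \right)} = -51$ ($Y{\left(b,S \right)} = 3 - 3 \left(-3\right) \left(-6\right) = 3 - \left(-9\right) \left(-6\right) = 3 - 54 = -51$)
$\frac{Y{\left(-289,-111 - -87 \right)}}{-57859} = - \frac{51}{-57859} = \left(-51\right) \left(- \frac{1}{57859}\right) = \frac{51}{57859}$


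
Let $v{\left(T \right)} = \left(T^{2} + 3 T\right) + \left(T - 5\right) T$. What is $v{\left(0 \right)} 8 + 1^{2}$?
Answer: $1$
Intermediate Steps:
$v{\left(T \right)} = T^{2} + 3 T + T \left(-5 + T\right)$ ($v{\left(T \right)} = \left(T^{2} + 3 T\right) + \left(-5 + T\right) T = \left(T^{2} + 3 T\right) + T \left(-5 + T\right) = T^{2} + 3 T + T \left(-5 + T\right)$)
$v{\left(0 \right)} 8 + 1^{2} = 2 \cdot 0 \left(-1 + 0\right) 8 + 1^{2} = 2 \cdot 0 \left(-1\right) 8 + 1 = 0 \cdot 8 + 1 = 0 + 1 = 1$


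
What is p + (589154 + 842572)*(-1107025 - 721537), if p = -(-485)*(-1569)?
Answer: -2618000518977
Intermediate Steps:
p = -760965 (p = -485*1569 = -760965)
p + (589154 + 842572)*(-1107025 - 721537) = -760965 + (589154 + 842572)*(-1107025 - 721537) = -760965 + 1431726*(-1828562) = -760965 - 2617999758012 = -2618000518977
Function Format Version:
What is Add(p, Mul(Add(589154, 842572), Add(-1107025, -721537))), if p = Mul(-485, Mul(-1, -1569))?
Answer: -2618000518977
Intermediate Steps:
p = -760965 (p = Mul(-485, 1569) = -760965)
Add(p, Mul(Add(589154, 842572), Add(-1107025, -721537))) = Add(-760965, Mul(Add(589154, 842572), Add(-1107025, -721537))) = Add(-760965, Mul(1431726, -1828562)) = Add(-760965, -2617999758012) = -2618000518977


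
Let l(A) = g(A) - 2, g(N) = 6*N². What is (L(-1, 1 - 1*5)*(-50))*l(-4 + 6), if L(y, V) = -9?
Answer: 9900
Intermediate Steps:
l(A) = -2 + 6*A² (l(A) = 6*A² - 2 = -2 + 6*A²)
(L(-1, 1 - 1*5)*(-50))*l(-4 + 6) = (-9*(-50))*(-2 + 6*(-4 + 6)²) = 450*(-2 + 6*2²) = 450*(-2 + 6*4) = 450*(-2 + 24) = 450*22 = 9900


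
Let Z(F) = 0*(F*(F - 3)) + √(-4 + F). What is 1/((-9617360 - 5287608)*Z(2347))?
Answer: -√2343/34922340024 ≈ -1.3861e-9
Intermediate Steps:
Z(F) = √(-4 + F) (Z(F) = 0*(F*(-3 + F)) + √(-4 + F) = 0 + √(-4 + F) = √(-4 + F))
1/((-9617360 - 5287608)*Z(2347)) = 1/((-9617360 - 5287608)*(√(-4 + 2347))) = 1/((-14904968)*(√2343)) = -√2343/34922340024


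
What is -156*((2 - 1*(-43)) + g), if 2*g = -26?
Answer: -4992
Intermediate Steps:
g = -13 (g = (½)*(-26) = -13)
-156*((2 - 1*(-43)) + g) = -156*((2 - 1*(-43)) - 13) = -156*((2 + 43) - 13) = -156*(45 - 13) = -156*32 = -4992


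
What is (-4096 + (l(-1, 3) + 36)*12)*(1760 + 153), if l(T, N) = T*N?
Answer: -7078100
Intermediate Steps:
l(T, N) = N*T
(-4096 + (l(-1, 3) + 36)*12)*(1760 + 153) = (-4096 + (3*(-1) + 36)*12)*(1760 + 153) = (-4096 + (-3 + 36)*12)*1913 = (-4096 + 33*12)*1913 = (-4096 + 396)*1913 = -3700*1913 = -7078100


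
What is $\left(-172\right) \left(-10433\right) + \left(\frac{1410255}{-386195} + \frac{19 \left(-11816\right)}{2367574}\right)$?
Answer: $\frac{164076716497770903}{91434524093} \approx 1.7945 \cdot 10^{6}$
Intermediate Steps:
$\left(-172\right) \left(-10433\right) + \left(\frac{1410255}{-386195} + \frac{19 \left(-11816\right)}{2367574}\right) = 1794476 + \left(1410255 \left(- \frac{1}{386195}\right) - \frac{112252}{1183787}\right) = 1794476 - \frac{342558539365}{91434524093} = \frac{164076716497770903}{91434524093}$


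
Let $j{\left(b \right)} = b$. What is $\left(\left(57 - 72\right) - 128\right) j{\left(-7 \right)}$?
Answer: $1001$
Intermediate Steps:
$\left(\left(57 - 72\right) - 128\right) j{\left(-7 \right)} = \left(\left(57 - 72\right) - 128\right) \left(-7\right) = \left(-15 - 128\right) \left(-7\right) = \left(-143\right) \left(-7\right) = 1001$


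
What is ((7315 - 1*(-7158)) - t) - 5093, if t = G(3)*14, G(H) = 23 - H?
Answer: 9100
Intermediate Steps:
t = 280 (t = (23 - 1*3)*14 = (23 - 3)*14 = 20*14 = 280)
((7315 - 1*(-7158)) - t) - 5093 = ((7315 - 1*(-7158)) - 1*280) - 5093 = ((7315 + 7158) - 280) - 5093 = (14473 - 280) - 5093 = 14193 - 5093 = 9100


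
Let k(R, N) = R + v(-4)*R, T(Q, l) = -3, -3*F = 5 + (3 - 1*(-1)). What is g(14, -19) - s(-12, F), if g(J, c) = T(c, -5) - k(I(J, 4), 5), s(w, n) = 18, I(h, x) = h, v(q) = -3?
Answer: 7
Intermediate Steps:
F = -3 (F = -(5 + (3 - 1*(-1)))/3 = -(5 + (3 + 1))/3 = -(5 + 4)/3 = -⅓*9 = -3)
k(R, N) = -2*R (k(R, N) = R - 3*R = -2*R)
g(J, c) = -3 + 2*J (g(J, c) = -3 - (-2)*J = -3 + 2*J)
g(14, -19) - s(-12, F) = (-3 + 2*14) - 1*18 = (-3 + 28) - 18 = 25 - 18 = 7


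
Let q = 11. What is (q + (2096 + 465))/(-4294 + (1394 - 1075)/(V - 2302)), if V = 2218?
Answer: -216048/361015 ≈ -0.59845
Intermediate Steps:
(q + (2096 + 465))/(-4294 + (1394 - 1075)/(V - 2302)) = (11 + (2096 + 465))/(-4294 + (1394 - 1075)/(2218 - 2302)) = (11 + 2561)/(-4294 + 319/(-84)) = 2572/(-4294 + 319*(-1/84)) = 2572/(-4294 - 319/84) = 2572/(-361015/84) = 2572*(-84/361015) = -216048/361015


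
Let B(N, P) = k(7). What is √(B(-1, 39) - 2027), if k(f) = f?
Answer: 2*I*√505 ≈ 44.944*I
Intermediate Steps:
B(N, P) = 7
√(B(-1, 39) - 2027) = √(7 - 2027) = √(-2020) = 2*I*√505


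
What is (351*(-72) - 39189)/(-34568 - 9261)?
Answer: 64461/43829 ≈ 1.4707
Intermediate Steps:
(351*(-72) - 39189)/(-34568 - 9261) = (-25272 - 39189)/(-43829) = -64461*(-1/43829) = 64461/43829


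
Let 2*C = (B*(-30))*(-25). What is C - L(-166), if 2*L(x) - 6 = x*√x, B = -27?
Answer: -10128 + 83*I*√166 ≈ -10128.0 + 1069.4*I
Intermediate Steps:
C = -10125 (C = (-27*(-30)*(-25))/2 = (810*(-25))/2 = (½)*(-20250) = -10125)
L(x) = 3 + x^(3/2)/2 (L(x) = 3 + (x*√x)/2 = 3 + x^(3/2)/2)
C - L(-166) = -10125 - (3 + (-166)^(3/2)/2) = -10125 - (3 + (-166*I*√166)/2) = -10125 - (3 - 83*I*√166) = -10125 + (-3 + 83*I*√166) = -10128 + 83*I*√166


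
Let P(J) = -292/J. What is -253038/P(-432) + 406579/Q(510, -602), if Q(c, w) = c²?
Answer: -7108010170133/18987300 ≈ -3.7436e+5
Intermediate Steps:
-253038/P(-432) + 406579/Q(510, -602) = -253038/((-292/(-432))) + 406579/(510²) = -253038/((-292*(-1/432))) + 406579/260100 = -253038/73/108 + 406579*(1/260100) = -253038*108/73 + 406579/260100 = -27328104/73 + 406579/260100 = -7108010170133/18987300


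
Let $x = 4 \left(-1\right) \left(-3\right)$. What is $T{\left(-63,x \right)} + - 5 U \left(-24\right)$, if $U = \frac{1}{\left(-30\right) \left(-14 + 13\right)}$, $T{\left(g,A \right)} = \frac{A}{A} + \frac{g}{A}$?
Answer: $- \frac{1}{4} \approx -0.25$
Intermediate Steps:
$x = 12$ ($x = \left(-4\right) \left(-3\right) = 12$)
$T{\left(g,A \right)} = 1 + \frac{g}{A}$
$U = \frac{1}{30}$ ($U = - \frac{1}{30 \left(-1\right)} = \left(- \frac{1}{30}\right) \left(-1\right) = \frac{1}{30} \approx 0.033333$)
$T{\left(-63,x \right)} + - 5 U \left(-24\right) = \frac{12 - 63}{12} + \left(-5\right) \frac{1}{30} \left(-24\right) = \frac{1}{12} \left(-51\right) - -4 = - \frac{17}{4} + 4 = - \frac{1}{4}$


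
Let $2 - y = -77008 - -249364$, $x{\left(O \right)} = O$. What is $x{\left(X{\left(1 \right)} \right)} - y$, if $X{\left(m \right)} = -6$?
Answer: $172348$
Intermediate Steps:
$y = -172354$ ($y = 2 - \left(-77008 - -249364\right) = 2 - \left(-77008 + 249364\right) = 2 - 172356 = -172354$)
$x{\left(X{\left(1 \right)} \right)} - y = -6 - -172354 = -6 + 172354 = 172348$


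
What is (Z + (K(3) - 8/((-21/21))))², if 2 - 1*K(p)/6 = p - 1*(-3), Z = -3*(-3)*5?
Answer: 841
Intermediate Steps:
Z = 45 (Z = 9*5 = 45)
K(p) = -6 - 6*p (K(p) = 12 - 6*(p - 1*(-3)) = 12 - 6*(p + 3) = 12 - 6*(3 + p) = 12 + (-18 - 6*p) = -6 - 6*p)
(Z + (K(3) - 8/((-21/21))))² = (45 + ((-6 - 6*3) - 8/((-21/21))))² = (45 + ((-6 - 18) - 8/((-21*1/21))))² = (45 + (-24 - 8/(-1)))² = (45 + (-24 - 8*(-1)))² = (45 + (-24 - 1*(-8)))² = (45 + (-24 + 8))² = (45 - 16)² = 29² = 841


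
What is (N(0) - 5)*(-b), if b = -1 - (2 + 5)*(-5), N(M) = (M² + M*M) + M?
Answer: 170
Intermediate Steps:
N(M) = M + 2*M² (N(M) = (M² + M²) + M = 2*M² + M = M + 2*M²)
b = 34 (b = -1 - 7*(-5) = -1 - 1*(-35) = -1 + 35 = 34)
(N(0) - 5)*(-b) = (0*(1 + 2*0) - 5)*(-1*34) = (0*(1 + 0) - 5)*(-34) = (0*1 - 5)*(-34) = (0 - 5)*(-34) = -5*(-34) = 170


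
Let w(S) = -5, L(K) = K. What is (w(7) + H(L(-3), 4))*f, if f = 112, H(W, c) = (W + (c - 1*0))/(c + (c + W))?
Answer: -2688/5 ≈ -537.60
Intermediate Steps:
H(W, c) = (W + c)/(W + 2*c) (H(W, c) = (W + (c + 0))/(c + (W + c)) = (W + c)/(W + 2*c))
(w(7) + H(L(-3), 4))*f = (-5 + (-3 + 4)/(-3 + 2*4))*112 = (-5 + 1/(-3 + 8))*112 = (-5 + 1/5)*112 = (-5 + (⅕)*1)*112 = (-5 + ⅕)*112 = -24/5*112 = -2688/5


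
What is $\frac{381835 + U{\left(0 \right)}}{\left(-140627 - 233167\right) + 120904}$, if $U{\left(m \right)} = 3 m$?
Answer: $- \frac{76367}{50578} \approx -1.5099$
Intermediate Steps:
$\frac{381835 + U{\left(0 \right)}}{\left(-140627 - 233167\right) + 120904} = \frac{381835 + 3 \cdot 0}{\left(-140627 - 233167\right) + 120904} = \frac{381835 + 0}{\left(-140627 - 233167\right) + 120904} = \frac{381835}{-373794 + 120904} = \frac{381835}{-252890} = 381835 \left(- \frac{1}{252890}\right) = - \frac{76367}{50578}$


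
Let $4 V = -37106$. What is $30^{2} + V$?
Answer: $- \frac{16753}{2} \approx -8376.5$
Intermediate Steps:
$V = - \frac{18553}{2}$ ($V = \frac{1}{4} \left(-37106\right) = - \frac{18553}{2} \approx -9276.5$)
$30^{2} + V = 30^{2} - \frac{18553}{2} = 900 - \frac{18553}{2} = - \frac{16753}{2}$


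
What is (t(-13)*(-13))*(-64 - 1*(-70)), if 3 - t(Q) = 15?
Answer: 936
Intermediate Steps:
t(Q) = -12 (t(Q) = 3 - 1*15 = 3 - 15 = -12)
(t(-13)*(-13))*(-64 - 1*(-70)) = (-12*(-13))*(-64 - 1*(-70)) = 156*(-64 + 70) = 156*6 = 936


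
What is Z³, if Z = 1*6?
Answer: 216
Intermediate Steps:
Z = 6
Z³ = 6³ = 216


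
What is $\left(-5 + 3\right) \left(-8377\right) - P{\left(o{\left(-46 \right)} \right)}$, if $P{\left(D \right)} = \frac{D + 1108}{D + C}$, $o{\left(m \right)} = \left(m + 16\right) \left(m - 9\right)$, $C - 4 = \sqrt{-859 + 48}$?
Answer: $\frac{232706658}{13891} + \frac{14 i \sqrt{811}}{13891} \approx 16752.0 + 0.028702 i$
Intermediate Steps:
$C = 4 + i \sqrt{811}$ ($C = 4 + \sqrt{-859 + 48} = 4 + \sqrt{-811} = 4 + i \sqrt{811} \approx 4.0 + 28.478 i$)
$o{\left(m \right)} = \left(-9 + m\right) \left(16 + m\right)$ ($o{\left(m \right)} = \left(16 + m\right) \left(-9 + m\right) = \left(-9 + m\right) \left(16 + m\right)$)
$P{\left(D \right)} = \frac{1108 + D}{4 + D + i \sqrt{811}}$ ($P{\left(D \right)} = \frac{D + 1108}{D + \left(4 + i \sqrt{811}\right)} = \frac{1108 + D}{4 + D + i \sqrt{811}}$)
$\left(-5 + 3\right) \left(-8377\right) - P{\left(o{\left(-46 \right)} \right)} = \left(-5 + 3\right) \left(-8377\right) - \frac{1108 + \left(-144 + \left(-46\right)^{2} + 7 \left(-46\right)\right)}{4 + \left(-144 + \left(-46\right)^{2} + 7 \left(-46\right)\right) + i \sqrt{811}} = \left(-2\right) \left(-8377\right) - \frac{1108 - -1650}{4 - -1650 + i \sqrt{811}} = 16754 - \frac{1108 + 1650}{4 + 1650 + i \sqrt{811}} = 16754 - \frac{1}{1654 + i \sqrt{811}} \cdot 2758 = 16754 - \frac{2758}{1654 + i \sqrt{811}}$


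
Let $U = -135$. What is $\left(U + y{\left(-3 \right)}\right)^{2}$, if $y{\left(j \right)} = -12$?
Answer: $21609$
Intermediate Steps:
$\left(U + y{\left(-3 \right)}\right)^{2} = \left(-135 - 12\right)^{2} = \left(-147\right)^{2} = 21609$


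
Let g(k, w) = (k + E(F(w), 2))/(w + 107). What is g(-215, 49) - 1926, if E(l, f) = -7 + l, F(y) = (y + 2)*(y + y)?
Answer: -24640/13 ≈ -1895.4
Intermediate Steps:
F(y) = 2*y*(2 + y) (F(y) = (2 + y)*(2*y) = 2*y*(2 + y))
g(k, w) = (-7 + k + 2*w*(2 + w))/(107 + w) (g(k, w) = (k + (-7 + 2*w*(2 + w)))/(w + 107) = (-7 + k + 2*w*(2 + w))/(107 + w))
g(-215, 49) - 1926 = (-7 - 215 + 2*49*(2 + 49))/(107 + 49) - 1926 = (-7 - 215 + 2*49*51)/156 - 1926 = (-7 - 215 + 4998)/156 - 1926 = (1/156)*4776 - 1926 = 398/13 - 1926 = -24640/13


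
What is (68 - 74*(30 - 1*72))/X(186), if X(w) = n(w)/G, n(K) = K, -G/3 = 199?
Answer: -316012/31 ≈ -10194.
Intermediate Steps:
G = -597 (G = -3*199 = -597)
X(w) = -w/597 (X(w) = w/(-597) = w*(-1/597) = -w/597)
(68 - 74*(30 - 1*72))/X(186) = (68 - 74*(30 - 1*72))/((-1/597*186)) = (68 - 74*(30 - 72))/(-62/199) = (68 - 74*(-42))*(-199/62) = (68 + 3108)*(-199/62) = 3176*(-199/62) = -316012/31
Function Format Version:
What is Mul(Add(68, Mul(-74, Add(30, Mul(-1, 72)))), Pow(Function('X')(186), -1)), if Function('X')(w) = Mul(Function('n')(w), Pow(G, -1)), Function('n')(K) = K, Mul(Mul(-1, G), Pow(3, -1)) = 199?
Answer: Rational(-316012, 31) ≈ -10194.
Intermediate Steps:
G = -597 (G = Mul(-3, 199) = -597)
Function('X')(w) = Mul(Rational(-1, 597), w) (Function('X')(w) = Mul(w, Pow(-597, -1)) = Mul(w, Rational(-1, 597)) = Mul(Rational(-1, 597), w))
Mul(Add(68, Mul(-74, Add(30, Mul(-1, 72)))), Pow(Function('X')(186), -1)) = Mul(Add(68, Mul(-74, Add(30, Mul(-1, 72)))), Pow(Mul(Rational(-1, 597), 186), -1)) = Mul(Add(68, Mul(-74, Add(30, -72))), Pow(Rational(-62, 199), -1)) = Mul(Add(68, Mul(-74, -42)), Rational(-199, 62)) = Mul(Add(68, 3108), Rational(-199, 62)) = Mul(3176, Rational(-199, 62)) = Rational(-316012, 31)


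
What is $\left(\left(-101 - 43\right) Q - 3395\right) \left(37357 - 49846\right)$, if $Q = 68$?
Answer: $164692443$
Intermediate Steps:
$\left(\left(-101 - 43\right) Q - 3395\right) \left(37357 - 49846\right) = \left(\left(-101 - 43\right) 68 - 3395\right) \left(37357 - 49846\right) = \left(\left(-144\right) 68 - 3395\right) \left(-12489\right) = \left(-9792 - 3395\right) \left(-12489\right) = \left(-13187\right) \left(-12489\right) = 164692443$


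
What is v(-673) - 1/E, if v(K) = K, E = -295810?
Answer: -199080129/295810 ≈ -673.00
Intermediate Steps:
v(-673) - 1/E = -673 - 1/(-295810) = -673 - 1*(-1/295810) = -673 + 1/295810 = -199080129/295810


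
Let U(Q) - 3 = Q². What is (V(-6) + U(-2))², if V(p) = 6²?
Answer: 1849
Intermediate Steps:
V(p) = 36
U(Q) = 3 + Q²
(V(-6) + U(-2))² = (36 + (3 + (-2)²))² = (36 + (3 + 4))² = (36 + 7)² = 43² = 1849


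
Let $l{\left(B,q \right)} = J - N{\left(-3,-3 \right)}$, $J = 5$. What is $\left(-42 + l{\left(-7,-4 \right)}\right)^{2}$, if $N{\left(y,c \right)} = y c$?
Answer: $2116$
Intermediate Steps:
$N{\left(y,c \right)} = c y$
$l{\left(B,q \right)} = -4$ ($l{\left(B,q \right)} = 5 - \left(-3\right) \left(-3\right) = 5 - 9 = -4$)
$\left(-42 + l{\left(-7,-4 \right)}\right)^{2} = \left(-42 - 4\right)^{2} = \left(-46\right)^{2} = 2116$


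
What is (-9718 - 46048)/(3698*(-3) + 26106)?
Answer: -27883/7506 ≈ -3.7148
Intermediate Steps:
(-9718 - 46048)/(3698*(-3) + 26106) = -55766/(-11094 + 26106) = -55766/15012 = -55766*1/15012 = -27883/7506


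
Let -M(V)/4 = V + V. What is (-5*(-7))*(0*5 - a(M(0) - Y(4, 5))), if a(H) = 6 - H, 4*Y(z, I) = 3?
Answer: -945/4 ≈ -236.25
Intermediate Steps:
M(V) = -8*V (M(V) = -4*(V + V) = -8*V)
Y(z, I) = ¾ (Y(z, I) = (¼)*3 = ¾)
(-5*(-7))*(0*5 - a(M(0) - Y(4, 5))) = (-5*(-7))*(0*5 - (6 - (-8*0 - 1*¾))) = 35*(0 - (6 - (0 - ¾))) = 35*(0 - (6 - 1*(-¾))) = 35*(0 - (6 + ¾)) = 35*(0 - 1*27/4) = 35*(0 - 27/4) = 35*(-27/4) = -945/4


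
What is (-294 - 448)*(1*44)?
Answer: -32648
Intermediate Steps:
(-294 - 448)*(1*44) = -742*44 = -32648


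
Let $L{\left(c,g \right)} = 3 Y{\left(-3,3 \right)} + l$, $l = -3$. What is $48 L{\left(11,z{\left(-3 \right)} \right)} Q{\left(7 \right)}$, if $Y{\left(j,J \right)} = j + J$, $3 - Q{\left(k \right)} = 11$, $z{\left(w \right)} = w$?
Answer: $1152$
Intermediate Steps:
$Q{\left(k \right)} = -8$ ($Q{\left(k \right)} = 3 - 11 = -8$)
$Y{\left(j,J \right)} = J + j$
$L{\left(c,g \right)} = -3$ ($L{\left(c,g \right)} = 3 \left(3 - 3\right) - 3 = 3 \cdot 0 - 3 = 0 - 3 = -3$)
$48 L{\left(11,z{\left(-3 \right)} \right)} Q{\left(7 \right)} = 48 \left(-3\right) \left(-8\right) = \left(-144\right) \left(-8\right) = 1152$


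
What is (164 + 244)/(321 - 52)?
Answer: 408/269 ≈ 1.5167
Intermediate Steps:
(164 + 244)/(321 - 52) = 408/269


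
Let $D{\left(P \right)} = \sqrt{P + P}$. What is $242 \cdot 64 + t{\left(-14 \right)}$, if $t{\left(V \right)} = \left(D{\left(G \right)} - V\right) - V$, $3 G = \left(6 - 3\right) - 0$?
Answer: $15516 + \sqrt{2} \approx 15517.0$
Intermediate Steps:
$G = 1$ ($G = \frac{\left(6 - 3\right) - 0}{3} = \frac{3 + \left(-4 + 4\right)}{3} = \frac{3 + 0}{3} = \frac{1}{3} \cdot 3 = 1$)
$D{\left(P \right)} = \sqrt{2} \sqrt{P}$ ($D{\left(P \right)} = \sqrt{2 P} = \sqrt{2} \sqrt{P}$)
$t{\left(V \right)} = \sqrt{2} - 2 V$ ($t{\left(V \right)} = \left(\sqrt{2} \sqrt{1} - V\right) - V = \left(\sqrt{2} \cdot 1 - V\right) - V = \left(\sqrt{2} - V\right) - V = \sqrt{2} - 2 V$)
$242 \cdot 64 + t{\left(-14 \right)} = 242 \cdot 64 + \left(\sqrt{2} - -28\right) = 15488 + \left(\sqrt{2} + 28\right) = 15488 + \left(28 + \sqrt{2}\right) = 15516 + \sqrt{2}$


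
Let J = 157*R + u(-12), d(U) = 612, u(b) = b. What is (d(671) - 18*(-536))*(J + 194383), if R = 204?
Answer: 2322853740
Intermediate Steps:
J = 32016 (J = 157*204 - 12 = 32028 - 12 = 32016)
(d(671) - 18*(-536))*(J + 194383) = (612 - 18*(-536))*(32016 + 194383) = (612 + 9648)*226399 = 10260*226399 = 2322853740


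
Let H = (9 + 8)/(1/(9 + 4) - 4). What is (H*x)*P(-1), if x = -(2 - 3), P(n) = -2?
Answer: 26/3 ≈ 8.6667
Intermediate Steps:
x = 1 (x = -1*(-1) = 1)
H = -13/3 (H = 17/(1/13 - 4) = 17/(-51/13) = 17*(-13/51) = -13/3 ≈ -4.3333)
(H*x)*P(-1) = -13/3*1*(-2) = -13/3*(-2) = 26/3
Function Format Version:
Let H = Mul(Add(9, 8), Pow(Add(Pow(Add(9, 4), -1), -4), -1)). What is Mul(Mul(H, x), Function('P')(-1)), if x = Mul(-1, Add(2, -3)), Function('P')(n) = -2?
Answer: Rational(26, 3) ≈ 8.6667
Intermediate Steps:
x = 1 (x = Mul(-1, -1) = 1)
H = Rational(-13, 3) (H = Mul(17, Pow(Add(Pow(13, -1), -4), -1)) = Mul(17, Pow(Add(Rational(1, 13), -4), -1)) = Mul(17, Pow(Rational(-51, 13), -1)) = Mul(17, Rational(-13, 51)) = Rational(-13, 3) ≈ -4.3333)
Mul(Mul(H, x), Function('P')(-1)) = Mul(Mul(Rational(-13, 3), 1), -2) = Mul(Rational(-13, 3), -2) = Rational(26, 3)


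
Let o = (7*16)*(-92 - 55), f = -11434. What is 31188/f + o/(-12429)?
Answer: -33231046/23685531 ≈ -1.4030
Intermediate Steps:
o = -16464 (o = 112*(-147) = -16464)
31188/f + o/(-12429) = 31188/(-11434) - 16464/(-12429) = 31188*(-1/11434) - 16464*(-1/12429) = -15594/5717 + 5488/4143 = -33231046/23685531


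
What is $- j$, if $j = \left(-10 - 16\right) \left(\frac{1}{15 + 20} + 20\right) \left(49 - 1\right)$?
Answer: $\frac{874848}{35} \approx 24996.0$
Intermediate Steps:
$j = - \frac{874848}{35}$ ($j = - 26 \left(\frac{1}{35} + 20\right) 48 = \left(-26\right) \frac{701}{35} \cdot 48 = \left(- \frac{18226}{35}\right) 48 = - \frac{874848}{35} \approx -24996.0$)
$- j = \left(-1\right) \left(- \frac{874848}{35}\right) = \frac{874848}{35}$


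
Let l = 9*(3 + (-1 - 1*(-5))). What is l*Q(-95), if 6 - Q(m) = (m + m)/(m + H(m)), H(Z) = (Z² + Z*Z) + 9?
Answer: 377909/998 ≈ 378.67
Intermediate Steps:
H(Z) = 9 + 2*Z² (H(Z) = (Z² + Z²) + 9 = 2*Z² + 9 = 9 + 2*Z²)
l = 63 (l = 9*(3 + (-1 + 5)) = 9*(3 + 4) = 9*7 = 63)
Q(m) = 6 - 2*m/(9 + m + 2*m²) (Q(m) = 6 - (m + m)/(m + (9 + 2*m²)) = 6 - 2*m/(9 + m + 2*m²))
l*Q(-95) = 63*(2*(27 + 2*(-95) + 6*(-95)²)/(9 - 95 + 2*(-95)²)) = 63*(2*(27 - 190 + 6*9025)/(9 - 95 + 2*9025)) = 63*(2*(27 - 190 + 54150)/(9 - 95 + 18050)) = 63*(2*53987/17964) = 63*(2*(1/17964)*53987) = 63*(53987/8982) = 377909/998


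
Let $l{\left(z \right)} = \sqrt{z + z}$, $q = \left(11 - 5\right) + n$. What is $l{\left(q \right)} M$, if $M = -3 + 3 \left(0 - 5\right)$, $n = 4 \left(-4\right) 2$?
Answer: $- 36 i \sqrt{13} \approx - 129.8 i$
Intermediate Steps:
$n = -32$ ($n = \left(-16\right) 2 = -32$)
$q = -26$ ($q = \left(11 - 5\right) - 32 = 6 - 32 = -26$)
$l{\left(z \right)} = \sqrt{2} \sqrt{z}$ ($l{\left(z \right)} = \sqrt{2 z} = \sqrt{2} \sqrt{z}$)
$M = -18$ ($M = -3 + 3 \left(-5\right) = -3 - 15 = -18$)
$l{\left(q \right)} M = \sqrt{2} \sqrt{-26} \left(-18\right) = \sqrt{2} i \sqrt{26} \left(-18\right) = 2 i \sqrt{13} \left(-18\right) = - 36 i \sqrt{13}$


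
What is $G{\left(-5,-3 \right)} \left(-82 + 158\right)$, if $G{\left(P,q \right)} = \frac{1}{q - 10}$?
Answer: $- \frac{76}{13} \approx -5.8462$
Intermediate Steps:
$G{\left(P,q \right)} = \frac{1}{-10 + q}$
$G{\left(-5,-3 \right)} \left(-82 + 158\right) = \frac{-82 + 158}{-10 - 3} = \frac{1}{-13} \cdot 76 = \left(- \frac{1}{13}\right) 76 = - \frac{76}{13}$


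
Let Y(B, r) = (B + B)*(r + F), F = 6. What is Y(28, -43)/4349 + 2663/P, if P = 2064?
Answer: 7304779/8976336 ≈ 0.81378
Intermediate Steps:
Y(B, r) = 2*B*(6 + r) (Y(B, r) = (B + B)*(r + 6) = (2*B)*(6 + r) = 2*B*(6 + r))
Y(28, -43)/4349 + 2663/P = (2*28*(6 - 43))/4349 + 2663/2064 = (2*28*(-37))*(1/4349) + 2663*(1/2064) = -2072*1/4349 + 2663/2064 = -2072/4349 + 2663/2064 = 7304779/8976336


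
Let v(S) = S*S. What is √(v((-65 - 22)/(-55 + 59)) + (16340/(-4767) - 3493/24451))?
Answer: √170701917729/19068 ≈ 21.668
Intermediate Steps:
v(S) = S²
√(v((-65 - 22)/(-55 + 59)) + (16340/(-4767) - 3493/24451)) = √(((-65 - 22)/(-55 + 59))² + (16340/(-4767) - 3493/24451)) = √((-87/4)² + (16340*(-1/4767) - 3493*1/24451)) = √((-87*¼)² + (-16340/4767 - ⅐)) = √((-87/4)² - 17021/4767) = √(7569/16 - 17021/4767) = √(35809087/76272) = √170701917729/19068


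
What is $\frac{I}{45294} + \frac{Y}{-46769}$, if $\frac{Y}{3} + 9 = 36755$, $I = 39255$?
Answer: $- \frac{1052400959}{706118362} \approx -1.4904$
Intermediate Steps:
$Y = 110238$ ($Y = -27 + 3 \cdot 36755 = -27 + 110265 = 110238$)
$\frac{I}{45294} + \frac{Y}{-46769} = \frac{39255}{45294} + \frac{110238}{-46769} = 39255 \cdot \frac{1}{45294} + 110238 \left(- \frac{1}{46769}\right) = \frac{13085}{15098} - \frac{110238}{46769} = - \frac{1052400959}{706118362}$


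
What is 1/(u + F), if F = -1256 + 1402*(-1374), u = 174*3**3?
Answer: -1/1922906 ≈ -5.2005e-7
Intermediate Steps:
u = 4698 (u = 174*27 = 4698)
F = -1927604 (F = -1256 - 1926348 = -1927604)
1/(u + F) = 1/(4698 - 1927604) = 1/(-1922906) = -1/1922906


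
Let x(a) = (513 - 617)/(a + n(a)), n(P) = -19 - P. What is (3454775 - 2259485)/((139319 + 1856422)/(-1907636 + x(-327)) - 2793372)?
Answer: -4813695793800/11249527799071 ≈ -0.42790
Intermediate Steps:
x(a) = 104/19 (x(a) = (513 - 617)/(a + (-19 - a)) = -104/(-19) = -104*(-1/19) = 104/19)
(3454775 - 2259485)/((139319 + 1856422)/(-1907636 + x(-327)) - 2793372) = (3454775 - 2259485)/((139319 + 1856422)/(-1907636 + 104/19) - 2793372) = 1195290/(1995741/(-36244980/19) - 2793372) = 1195290/(1995741*(-19/36244980) - 2793372) = 1195290/(-4213231/4027220 - 2793372) = 1195290/(-11249527799071/4027220) = 1195290*(-4027220/11249527799071) = -4813695793800/11249527799071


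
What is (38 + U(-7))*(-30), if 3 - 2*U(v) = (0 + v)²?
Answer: -450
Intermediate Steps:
U(v) = 3/2 - v²/2 (U(v) = 3/2 - (0 + v)²/2 = 3/2 - v²/2)
(38 + U(-7))*(-30) = (38 + (3/2 - ½*(-7)²))*(-30) = (38 + (3/2 - ½*49))*(-30) = (38 + (3/2 - 49/2))*(-30) = (38 - 23)*(-30) = 15*(-30) = -450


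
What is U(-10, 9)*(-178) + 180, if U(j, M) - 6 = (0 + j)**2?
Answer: -18688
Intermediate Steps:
U(j, M) = 6 + j**2 (U(j, M) = 6 + (0 + j)**2 = 6 + j**2)
U(-10, 9)*(-178) + 180 = (6 + (-10)**2)*(-178) + 180 = (6 + 100)*(-178) + 180 = 106*(-178) + 180 = -18868 + 180 = -18688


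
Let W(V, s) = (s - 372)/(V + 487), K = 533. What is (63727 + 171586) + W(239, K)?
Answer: 170837399/726 ≈ 2.3531e+5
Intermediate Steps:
W(V, s) = (-372 + s)/(487 + V)
(63727 + 171586) + W(239, K) = (63727 + 171586) + (-372 + 533)/(487 + 239) = 235313 + 161/726 = 170837399/726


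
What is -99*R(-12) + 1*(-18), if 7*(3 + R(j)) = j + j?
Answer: 4329/7 ≈ 618.43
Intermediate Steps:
R(j) = -3 + 2*j/7 (R(j) = -3 + (j + j)/7 = -3 + (2*j)/7 = -3 + 2*j/7)
-99*R(-12) + 1*(-18) = -99*(-3 + (2/7)*(-12)) + 1*(-18) = -99*(-3 - 24/7) - 18 = -99*(-45/7) - 18 = 4455/7 - 18 = 4329/7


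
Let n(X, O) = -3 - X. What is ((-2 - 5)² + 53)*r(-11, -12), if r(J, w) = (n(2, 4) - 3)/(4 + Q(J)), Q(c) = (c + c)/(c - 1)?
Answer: -4896/35 ≈ -139.89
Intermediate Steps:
Q(c) = 2*c/(-1 + c) (Q(c) = (2*c)/(-1 + c) = 2*c/(-1 + c))
r(J, w) = -8/(4 + 2*J/(-1 + J)) (r(J, w) = ((-3 - 1*2) - 3)/(4 + 2*J/(-1 + J)) = ((-3 - 2) - 3)/(4 + 2*J/(-1 + J)) = (-5 - 3)/(4 + 2*J/(-1 + J)) = -8/(4 + 2*J/(-1 + J)))
((-2 - 5)² + 53)*r(-11, -12) = ((-2 - 5)² + 53)*(4*(1 - 1*(-11))/(-2 + 3*(-11))) = ((-7)² + 53)*(4*(1 + 11)/(-2 - 33)) = (49 + 53)*(4*12/(-35)) = 102*(4*(-1/35)*12) = 102*(-48/35) = -4896/35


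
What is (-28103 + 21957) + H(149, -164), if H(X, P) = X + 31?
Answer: -5966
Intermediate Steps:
H(X, P) = 31 + X
(-28103 + 21957) + H(149, -164) = (-28103 + 21957) + (31 + 149) = -6146 + 180 = -5966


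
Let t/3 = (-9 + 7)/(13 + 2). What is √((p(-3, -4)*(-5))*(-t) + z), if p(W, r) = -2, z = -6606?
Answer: I*√6602 ≈ 81.253*I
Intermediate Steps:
t = -⅖ (t = 3*((-9 + 7)/(13 + 2)) = 3*(-2/15) = -⅖ ≈ -0.40000)
√((p(-3, -4)*(-5))*(-t) + z) = √((-2*(-5))*(-1*(-⅖)) - 6606) = √(10*(⅖) - 6606) = √(4 - 6606) = √(-6602) = I*√6602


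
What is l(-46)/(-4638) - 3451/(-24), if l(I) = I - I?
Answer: 3451/24 ≈ 143.79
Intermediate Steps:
l(I) = 0
l(-46)/(-4638) - 3451/(-24) = 0/(-4638) - 3451/(-24) = 0*(-1/4638) - 3451*(-1/24) = 0 + 3451/24 = 3451/24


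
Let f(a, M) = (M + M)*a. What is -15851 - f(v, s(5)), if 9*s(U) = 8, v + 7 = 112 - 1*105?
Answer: -15851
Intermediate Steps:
v = 0 (v = -7 + (112 - 1*105) = -7 + (112 - 105) = -7 + 7 = 0)
s(U) = 8/9 (s(U) = (⅑)*8 = 8/9)
f(a, M) = 2*M*a (f(a, M) = (2*M)*a = 2*M*a)
-15851 - f(v, s(5)) = -15851 - 2*8*0/9 = -15851 - 1*0 = -15851 + 0 = -15851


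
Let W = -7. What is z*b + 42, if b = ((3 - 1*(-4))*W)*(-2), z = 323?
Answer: 31696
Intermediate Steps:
b = 98 (b = ((3 - 1*(-4))*(-7))*(-2) = ((3 + 4)*(-7))*(-2) = (7*(-7))*(-2) = -49*(-2) = 98)
z*b + 42 = 323*98 + 42 = 31654 + 42 = 31696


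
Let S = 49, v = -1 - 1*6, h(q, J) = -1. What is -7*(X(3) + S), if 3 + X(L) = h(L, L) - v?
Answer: -364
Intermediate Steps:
v = -7 (v = -1 - 6 = -7)
X(L) = 3 (X(L) = -3 + (-1 - 1*(-7)) = -3 + (-1 + 7) = -3 + 6 = 3)
-7*(X(3) + S) = -7*(3 + 49) = -7*52 = -364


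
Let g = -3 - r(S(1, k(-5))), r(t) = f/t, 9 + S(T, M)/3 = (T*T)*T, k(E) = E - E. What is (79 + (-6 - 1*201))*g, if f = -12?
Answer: 448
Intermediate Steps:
k(E) = 0
S(T, M) = -27 + 3*T**3 (S(T, M) = -27 + 3*((T*T)*T) = -27 + 3*(T**2*T) = -27 + 3*T**3)
r(t) = -12/t
g = -7/2 (g = -3 - (-12)/(-27 + 3*1**3) = -3 - (-12)/(-27 + 3*1) = -3 - (-12)/(-27 + 3) = -3 - (-12)/(-24) = -3 - (-12)*(-1)/24 = -3 - 1*1/2 = -3 - 1/2 = -7/2 ≈ -3.5000)
(79 + (-6 - 1*201))*g = (79 + (-6 - 1*201))*(-7/2) = (79 + (-6 - 201))*(-7/2) = (79 - 207)*(-7/2) = -128*(-7/2) = 448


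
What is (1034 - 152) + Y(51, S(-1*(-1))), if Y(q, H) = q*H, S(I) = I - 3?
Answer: 780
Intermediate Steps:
S(I) = -3 + I
Y(q, H) = H*q
(1034 - 152) + Y(51, S(-1*(-1))) = (1034 - 152) + (-3 - 1*(-1))*51 = 882 + (-3 + 1)*51 = 882 - 2*51 = 882 - 102 = 780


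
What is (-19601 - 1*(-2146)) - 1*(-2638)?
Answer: -14817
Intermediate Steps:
(-19601 - 1*(-2146)) - 1*(-2638) = (-19601 + 2146) + 2638 = -17455 + 2638 = -14817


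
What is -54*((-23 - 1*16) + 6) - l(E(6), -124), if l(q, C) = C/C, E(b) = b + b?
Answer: 1781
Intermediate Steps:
E(b) = 2*b
l(q, C) = 1
-54*((-23 - 1*16) + 6) - l(E(6), -124) = -54*((-23 - 1*16) + 6) - 1*1 = -54*((-23 - 16) + 6) - 1 = -54*(-39 + 6) - 1 = -54*(-33) - 1 = 1782 - 1 = 1781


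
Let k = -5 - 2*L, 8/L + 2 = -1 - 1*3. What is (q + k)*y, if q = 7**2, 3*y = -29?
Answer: -4060/9 ≈ -451.11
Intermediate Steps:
L = -4/3 (L = 8/(-2 + (-1 - 1*3)) = 8/(-2 + (-1 - 3)) = 8/(-2 - 4) = 8/(-6) = 8*(-1/6) = -4/3 ≈ -1.3333)
y = -29/3 (y = (1/3)*(-29) = -29/3 ≈ -9.6667)
k = -7/3 (k = -5 - 2*(-4/3) = -5 + 8/3 = -7/3 ≈ -2.3333)
q = 49
(q + k)*y = (49 - 7/3)*(-29/3) = (140/3)*(-29/3) = -4060/9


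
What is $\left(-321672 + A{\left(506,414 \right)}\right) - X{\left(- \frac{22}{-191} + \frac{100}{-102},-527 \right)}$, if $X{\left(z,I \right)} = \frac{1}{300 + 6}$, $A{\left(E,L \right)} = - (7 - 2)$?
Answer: $- \frac{98433163}{306} \approx -3.2168 \cdot 10^{5}$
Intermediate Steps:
$A{\left(E,L \right)} = -5$ ($A{\left(E,L \right)} = \left(-1\right) 5 = -5$)
$X{\left(z,I \right)} = \frac{1}{306}$
$\left(-321672 + A{\left(506,414 \right)}\right) - X{\left(- \frac{22}{-191} + \frac{100}{-102},-527 \right)} = \left(-321672 - 5\right) - \frac{1}{306} = -321677 - \frac{1}{306} = - \frac{98433163}{306}$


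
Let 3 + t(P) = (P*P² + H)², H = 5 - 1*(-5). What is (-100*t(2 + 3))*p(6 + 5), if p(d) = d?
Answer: -20044200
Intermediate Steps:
H = 10 (H = 5 + 5 = 10)
t(P) = -3 + (10 + P³)² (t(P) = -3 + (P*P² + 10)² = -3 + (P³ + 10)² = -3 + (10 + P³)²)
(-100*t(2 + 3))*p(6 + 5) = (-100*(-3 + (10 + (2 + 3)³)²))*(6 + 5) = -100*(-3 + (10 + 5³)²)*11 = -100*(-3 + (10 + 125)²)*11 = -100*(-3 + 135²)*11 = -100*(-3 + 18225)*11 = -100*18222*11 = -1822200*11 = -20044200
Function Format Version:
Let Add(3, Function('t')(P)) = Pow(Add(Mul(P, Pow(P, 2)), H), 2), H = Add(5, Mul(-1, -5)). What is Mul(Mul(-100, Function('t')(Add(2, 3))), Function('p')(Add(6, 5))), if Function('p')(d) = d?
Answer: -20044200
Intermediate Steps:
H = 10 (H = Add(5, 5) = 10)
Function('t')(P) = Add(-3, Pow(Add(10, Pow(P, 3)), 2)) (Function('t')(P) = Add(-3, Pow(Add(Mul(P, Pow(P, 2)), 10), 2)) = Add(-3, Pow(Add(Pow(P, 3), 10), 2)) = Add(-3, Pow(Add(10, Pow(P, 3)), 2)))
Mul(Mul(-100, Function('t')(Add(2, 3))), Function('p')(Add(6, 5))) = Mul(Mul(-100, Add(-3, Pow(Add(10, Pow(Add(2, 3), 3)), 2))), Add(6, 5)) = Mul(Mul(-100, Add(-3, Pow(Add(10, Pow(5, 3)), 2))), 11) = Mul(Mul(-100, Add(-3, Pow(Add(10, 125), 2))), 11) = Mul(Mul(-100, Add(-3, Pow(135, 2))), 11) = Mul(Mul(-100, Add(-3, 18225)), 11) = Mul(Mul(-100, 18222), 11) = Mul(-1822200, 11) = -20044200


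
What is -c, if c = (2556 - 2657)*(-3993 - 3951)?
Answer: -802344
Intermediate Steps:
c = 802344 (c = -101*(-7944) = 802344)
-c = -1*802344 = -802344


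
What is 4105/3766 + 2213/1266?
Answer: 3382772/1191939 ≈ 2.8380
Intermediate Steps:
4105/3766 + 2213/1266 = 3382772/1191939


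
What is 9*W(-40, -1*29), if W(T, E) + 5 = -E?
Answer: 216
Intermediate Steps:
W(T, E) = -5 - E
9*W(-40, -1*29) = 9*(-5 - (-1)*29) = 9*(-5 - 1*(-29)) = 9*(-5 + 29) = 9*24 = 216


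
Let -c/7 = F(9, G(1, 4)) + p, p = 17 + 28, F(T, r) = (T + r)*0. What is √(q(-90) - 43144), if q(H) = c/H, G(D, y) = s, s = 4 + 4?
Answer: I*√172562/2 ≈ 207.7*I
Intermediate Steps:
s = 8
G(D, y) = 8
F(T, r) = 0
p = 45
c = -315 (c = -7*(0 + 45) = -7*45 = -315)
q(H) = -315/H
√(q(-90) - 43144) = √(-315/(-90) - 43144) = √(-315*(-1/90) - 43144) = √(7/2 - 43144) = √(-86281/2) = I*√172562/2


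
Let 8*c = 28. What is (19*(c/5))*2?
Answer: 133/5 ≈ 26.600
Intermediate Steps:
c = 7/2 (c = (⅛)*28 = 7/2 ≈ 3.5000)
(19*(c/5))*2 = (19*((7/2)/5))*2 = (19*((7/2)*(⅕)))*2 = (19*(7/10))*2 = (133/10)*2 = 133/5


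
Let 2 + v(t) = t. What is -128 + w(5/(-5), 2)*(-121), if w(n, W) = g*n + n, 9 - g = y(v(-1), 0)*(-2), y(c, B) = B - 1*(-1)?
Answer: 1324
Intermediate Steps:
v(t) = -2 + t
y(c, B) = 1 + B (y(c, B) = B + 1 = 1 + B)
g = 11 (g = 9 - (1 + 0)*(-2) = 9 - (-2) = 9 - 1*(-2) = 9 + 2 = 11)
w(n, W) = 12*n (w(n, W) = 11*n + n = 12*n)
-128 + w(5/(-5), 2)*(-121) = -128 + (12*(5/(-5)))*(-121) = -128 + (12*(5*(-1/5)))*(-121) = -128 + (12*(-1))*(-121) = -128 - 12*(-121) = -128 + 1452 = 1324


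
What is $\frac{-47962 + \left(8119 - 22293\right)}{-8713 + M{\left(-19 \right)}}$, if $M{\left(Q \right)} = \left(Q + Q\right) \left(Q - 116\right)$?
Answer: $\frac{62136}{3583} \approx 17.342$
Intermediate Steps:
$M{\left(Q \right)} = 2 Q \left(-116 + Q\right)$
$\frac{-47962 + \left(8119 - 22293\right)}{-8713 + M{\left(-19 \right)}} = \frac{-47962 + \left(8119 - 22293\right)}{-8713 + 2 \left(-19\right) \left(-116 - 19\right)} = \frac{-47962 + \left(8119 - 22293\right)}{-8713 + 2 \left(-19\right) \left(-135\right)} = \frac{-47962 - 14174}{-8713 + 5130} = - \frac{62136}{-3583} = \left(-62136\right) \left(- \frac{1}{3583}\right) = \frac{62136}{3583}$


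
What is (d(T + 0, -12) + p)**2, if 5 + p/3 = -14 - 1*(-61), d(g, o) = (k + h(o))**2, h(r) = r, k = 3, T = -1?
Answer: 42849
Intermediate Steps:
d(g, o) = (3 + o)**2
p = 126 (p = -15 + 3*(-14 - 1*(-61)) = -15 + 3*(-14 + 61) = -15 + 3*47 = -15 + 141 = 126)
(d(T + 0, -12) + p)**2 = ((3 - 12)**2 + 126)**2 = ((-9)**2 + 126)**2 = (81 + 126)**2 = 207**2 = 42849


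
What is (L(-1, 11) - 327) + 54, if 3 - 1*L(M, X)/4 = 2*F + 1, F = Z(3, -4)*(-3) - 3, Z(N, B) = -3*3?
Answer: -457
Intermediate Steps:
Z(N, B) = -9
F = 24 (F = -9*(-3) - 3 = 27 - 3 = 24)
L(M, X) = -184 (L(M, X) = 12 - 4*(2*24 + 1) = 12 - 4*(48 + 1) = 12 - 4*49 = 12 - 196 = -184)
(L(-1, 11) - 327) + 54 = (-184 - 327) + 54 = -511 + 54 = -457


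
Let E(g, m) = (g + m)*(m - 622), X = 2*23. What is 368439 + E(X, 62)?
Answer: 307959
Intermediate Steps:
X = 46
E(g, m) = (-622 + m)*(g + m) (E(g, m) = (g + m)*(-622 + m) = (-622 + m)*(g + m))
368439 + E(X, 62) = 368439 + (62² - 622*46 - 622*62 + 46*62) = 368439 + (3844 - 28612 - 38564 + 2852) = 368439 - 60480 = 307959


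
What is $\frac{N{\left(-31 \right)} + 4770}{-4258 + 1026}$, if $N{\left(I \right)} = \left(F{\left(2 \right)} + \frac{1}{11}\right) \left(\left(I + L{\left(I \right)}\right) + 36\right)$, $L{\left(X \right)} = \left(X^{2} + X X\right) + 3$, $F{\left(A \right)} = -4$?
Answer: $\frac{3815}{4444} \approx 0.85846$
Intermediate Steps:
$L{\left(X \right)} = 3 + 2 X^{2}$ ($L{\left(X \right)} = \left(X^{2} + X^{2}\right) + 3 = 2 X^{2} + 3 = 3 + 2 X^{2}$)
$N{\left(I \right)} = - \frac{1677}{11} - \frac{86 I^{2}}{11} - \frac{43 I}{11}$ ($N{\left(I \right)} = \left(-4 + \frac{1}{11}\right) \left(\left(I + \left(3 + 2 I^{2}\right)\right) + 36\right) = \left(-4 + \frac{1}{11}\right) \left(\left(3 + I + 2 I^{2}\right) + 36\right) = - \frac{43 \left(39 + I + 2 I^{2}\right)}{11} = - \frac{1677}{11} - \frac{86 I^{2}}{11} - \frac{43 I}{11}$)
$\frac{N{\left(-31 \right)} + 4770}{-4258 + 1026} = \frac{\left(- \frac{1677}{11} - \frac{86 \left(-31\right)^{2}}{11} - - \frac{1333}{11}\right) + 4770}{-4258 + 1026} = \frac{\left(- \frac{1677}{11} - \frac{82646}{11} + \frac{1333}{11}\right) + 4770}{-3232} = \left(\left(- \frac{1677}{11} - \frac{82646}{11} + \frac{1333}{11}\right) + 4770\right) \left(- \frac{1}{3232}\right) = \left(- \frac{82990}{11} + 4770\right) \left(- \frac{1}{3232}\right) = \left(- \frac{30520}{11}\right) \left(- \frac{1}{3232}\right) = \frac{3815}{4444}$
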